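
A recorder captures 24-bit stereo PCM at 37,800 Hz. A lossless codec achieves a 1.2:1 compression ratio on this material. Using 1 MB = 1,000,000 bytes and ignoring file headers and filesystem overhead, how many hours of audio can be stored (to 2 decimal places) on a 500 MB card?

Uncompressed byte rate = 37,800 × 3 × 2 = 226,800 bytes/s.
After 1.2:1 compression, effective rate ≈ 189000 bytes/s.
Capacity = 500 × 1,000,000 = 500,000,000 bytes.
500,000,000 / effective rate ≈ 2645.5 s → 0.73 hours.

0.73 hours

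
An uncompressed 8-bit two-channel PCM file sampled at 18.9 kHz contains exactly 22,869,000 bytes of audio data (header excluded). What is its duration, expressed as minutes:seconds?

Byte rate = 18,900 × 1 × 2 = 37,800 bytes/s.
Duration = 22,869,000 / 37,800 = 605 s.
605 s = 10:05.

10:05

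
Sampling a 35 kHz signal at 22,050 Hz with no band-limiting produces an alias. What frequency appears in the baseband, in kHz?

Nyquist = 22,050/2 = 11,025 Hz; 35,000 Hz exceeds it.
Alias = |35,000 − 2×22,050| = |35,000 − 44,100| = 9,100 Hz = 9.1 kHz.

9.1 kHz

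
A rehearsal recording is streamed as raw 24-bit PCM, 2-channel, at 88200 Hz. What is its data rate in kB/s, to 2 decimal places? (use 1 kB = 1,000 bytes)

Bit rate = 88,200 × 24 × 2 = 4,233,600 bits/s.
4,233,600 / 8 = 529,200 B/s = 529.20 kB/s.

529.20 kB/s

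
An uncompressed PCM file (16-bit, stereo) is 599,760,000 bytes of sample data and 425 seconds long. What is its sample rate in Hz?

Bytes = sample_rate × seconds × bytes_per_sample × channels.
sample_rate = 599,760,000 / (425 × 2 × 2) = 599,760,000 / 1,700 = 352,800 Hz.

352,800 Hz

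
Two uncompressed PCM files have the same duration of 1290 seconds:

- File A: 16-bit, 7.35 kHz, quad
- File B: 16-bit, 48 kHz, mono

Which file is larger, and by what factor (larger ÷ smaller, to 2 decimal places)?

File B, by a factor of 1.63

File A: 7,350 × 2 × 4 = 58,800 bytes/s.
File B: 48,000 × 2 × 1 = 96,000 bytes/s.
File B is larger; ratio = 123,840,000 / 75,852,000 = 1.63.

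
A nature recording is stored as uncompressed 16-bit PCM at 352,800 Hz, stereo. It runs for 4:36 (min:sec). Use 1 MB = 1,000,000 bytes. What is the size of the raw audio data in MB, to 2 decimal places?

389.49 MB

Duration = 4:36 (min:sec) = 276 s.
Bytes = 352,800 samples/s × 276 s × 2 bytes/sample × 2 ch = 389,491,200 bytes.
389,491,200 / 1,000,000 = 389.49 MB.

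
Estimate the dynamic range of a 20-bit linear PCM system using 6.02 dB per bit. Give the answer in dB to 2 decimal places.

20 × 6.02 = 120.40 dB.

120.40 dB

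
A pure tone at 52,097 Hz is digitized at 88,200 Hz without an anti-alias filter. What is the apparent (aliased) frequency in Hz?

Nyquist = 88,200/2 = 44,100 Hz; 52,097 Hz exceeds it.
Alias = |52,097 − 1×88,200| = |52,097 − 88,200| = 36,103 Hz.

36,103 Hz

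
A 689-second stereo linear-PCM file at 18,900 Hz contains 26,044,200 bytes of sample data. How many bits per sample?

8 bits

Bytes per sample = 26,044,200 / (18,900 × 689 × 2) = 26,044,200 / 26,044,200 = 1.
Bit depth = 1 × 8 = 8 bits.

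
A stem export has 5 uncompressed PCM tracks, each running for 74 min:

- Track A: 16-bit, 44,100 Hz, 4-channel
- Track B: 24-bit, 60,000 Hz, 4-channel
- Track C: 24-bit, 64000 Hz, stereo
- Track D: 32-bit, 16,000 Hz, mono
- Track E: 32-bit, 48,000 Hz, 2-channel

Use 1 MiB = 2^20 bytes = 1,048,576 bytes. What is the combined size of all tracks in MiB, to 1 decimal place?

74 min = 4,440 s.
Track A: 44,100 × 4,440 × 2 × 4 = 1,566,432,000 bytes.
Track B: 60,000 × 4,440 × 3 × 4 = 3,196,800,000 bytes.
Track C: 64,000 × 4,440 × 3 × 2 = 1,704,960,000 bytes.
Track D: 16,000 × 4,440 × 4 × 1 = 284,160,000 bytes.
Track E: 48,000 × 4,440 × 4 × 2 = 1,704,960,000 bytes.
Total = 8,457,312,000 bytes = 8065.5 MiB.

8065.5 MiB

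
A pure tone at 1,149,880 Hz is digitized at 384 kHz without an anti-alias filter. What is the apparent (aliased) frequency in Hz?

2,120 Hz

Nyquist = 384,000/2 = 192,000 Hz; 1,149,880 Hz exceeds it.
Alias = |1,149,880 − 3×384,000| = |1,149,880 − 1,152,000| = 2,120 Hz.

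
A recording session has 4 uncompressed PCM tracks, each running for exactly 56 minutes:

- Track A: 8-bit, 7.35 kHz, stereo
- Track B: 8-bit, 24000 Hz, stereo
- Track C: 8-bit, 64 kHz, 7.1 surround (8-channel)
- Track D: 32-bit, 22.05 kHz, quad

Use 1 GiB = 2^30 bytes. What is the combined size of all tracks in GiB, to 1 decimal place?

2.9 GiB

exactly 56 minutes = 3,360 s.
Track A: 7,350 × 3,360 × 1 × 2 = 49,392,000 bytes.
Track B: 24,000 × 3,360 × 1 × 2 = 161,280,000 bytes.
Track C: 64,000 × 3,360 × 1 × 8 = 1,720,320,000 bytes.
Track D: 22,050 × 3,360 × 4 × 4 = 1,185,408,000 bytes.
Total = 3,116,400,000 bytes = 2.9 GiB.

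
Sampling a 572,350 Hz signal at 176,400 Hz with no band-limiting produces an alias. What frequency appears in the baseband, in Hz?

Nyquist = 176,400/2 = 88,200 Hz; 572,350 Hz exceeds it.
Alias = |572,350 − 3×176,400| = |572,350 − 529,200| = 43,150 Hz.

43,150 Hz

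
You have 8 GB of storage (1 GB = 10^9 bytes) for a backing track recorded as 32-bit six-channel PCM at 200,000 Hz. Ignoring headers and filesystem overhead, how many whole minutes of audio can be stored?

Uncompressed byte rate = 200,000 × 4 × 6 = 4,800,000 bytes/s.
Capacity = 8 × 1,000,000,000 = 8,000,000,000 bytes.
8,000,000,000 / 4,800,000 ≈ 1666.67 s → 27 minutes.

27 minutes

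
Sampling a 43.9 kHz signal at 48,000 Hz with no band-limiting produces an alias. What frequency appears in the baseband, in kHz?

Nyquist = 48,000/2 = 24,000 Hz; 43,900 Hz exceeds it.
Alias = |43,900 − 1×48,000| = |43,900 − 48,000| = 4,100 Hz = 4.1 kHz.

4.1 kHz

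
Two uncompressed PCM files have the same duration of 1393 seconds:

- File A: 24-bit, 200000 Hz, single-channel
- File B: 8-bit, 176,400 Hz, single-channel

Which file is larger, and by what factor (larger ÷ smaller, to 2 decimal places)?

File A: 200,000 × 3 × 1 = 600,000 bytes/s.
File B: 176,400 × 1 × 1 = 176,400 bytes/s.
File A is larger; ratio = 835,800,000 / 245,725,200 = 3.40.

File A, by a factor of 3.40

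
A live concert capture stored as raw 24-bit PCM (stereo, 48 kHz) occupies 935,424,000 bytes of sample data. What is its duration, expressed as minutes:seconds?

54:08

Byte rate = 48,000 × 3 × 2 = 288,000 bytes/s.
Duration = 935,424,000 / 288,000 = 3,248 s.
3,248 s = 54:08.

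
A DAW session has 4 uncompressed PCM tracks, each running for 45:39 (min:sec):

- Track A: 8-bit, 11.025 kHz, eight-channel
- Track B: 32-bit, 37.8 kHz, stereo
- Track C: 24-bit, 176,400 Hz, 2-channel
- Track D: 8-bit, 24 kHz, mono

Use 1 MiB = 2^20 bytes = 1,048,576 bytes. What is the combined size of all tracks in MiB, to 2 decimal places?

3847.64 MiB

45:39 (min:sec) = 2,739 s.
Track A: 11,025 × 2,739 × 1 × 8 = 241,579,800 bytes.
Track B: 37,800 × 2,739 × 4 × 2 = 828,273,600 bytes.
Track C: 176,400 × 2,739 × 3 × 2 = 2,898,957,600 bytes.
Track D: 24,000 × 2,739 × 1 × 1 = 65,736,000 bytes.
Total = 4,034,547,000 bytes = 3847.64 MiB.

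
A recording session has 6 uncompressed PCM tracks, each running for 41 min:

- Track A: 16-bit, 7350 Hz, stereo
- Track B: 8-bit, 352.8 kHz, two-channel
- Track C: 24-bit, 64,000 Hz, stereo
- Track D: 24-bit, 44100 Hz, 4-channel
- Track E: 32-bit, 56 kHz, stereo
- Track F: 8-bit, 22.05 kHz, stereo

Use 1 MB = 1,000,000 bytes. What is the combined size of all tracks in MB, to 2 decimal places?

5265.14 MB

41 min = 2,460 s.
Track A: 7,350 × 2,460 × 2 × 2 = 72,324,000 bytes.
Track B: 352,800 × 2,460 × 1 × 2 = 1,735,776,000 bytes.
Track C: 64,000 × 2,460 × 3 × 2 = 944,640,000 bytes.
Track D: 44,100 × 2,460 × 3 × 4 = 1,301,832,000 bytes.
Track E: 56,000 × 2,460 × 4 × 2 = 1,102,080,000 bytes.
Track F: 22,050 × 2,460 × 1 × 2 = 108,486,000 bytes.
Total = 5,265,138,000 bytes = 5265.14 MB.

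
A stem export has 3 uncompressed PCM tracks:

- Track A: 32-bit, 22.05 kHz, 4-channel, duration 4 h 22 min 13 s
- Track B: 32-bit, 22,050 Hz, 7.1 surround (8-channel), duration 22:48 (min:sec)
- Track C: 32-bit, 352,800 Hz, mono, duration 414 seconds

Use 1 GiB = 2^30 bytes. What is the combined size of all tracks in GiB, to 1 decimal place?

6.6 GiB

Track A: 4 h 22 min 13 s = 15,733 s; 22,050 × 15,733 × 4 × 4 = 5,550,602,400 bytes.
Track B: 22:48 (min:sec) = 1,368 s; 22,050 × 1,368 × 4 × 8 = 965,260,800 bytes.
Track C: 352,800 × 414 × 4 × 1 = 584,236,800 bytes.
Total = 7,100,100,000 bytes = 6.6 GiB.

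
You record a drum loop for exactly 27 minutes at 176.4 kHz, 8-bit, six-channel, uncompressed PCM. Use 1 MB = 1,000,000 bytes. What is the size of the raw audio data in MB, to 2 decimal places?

1714.61 MB

Duration = exactly 27 minutes = 1,620 s.
Bytes = 176,400 samples/s × 1,620 s × 1 bytes/sample × 6 ch = 1,714,608,000 bytes.
1,714,608,000 / 1,000,000 = 1714.61 MB.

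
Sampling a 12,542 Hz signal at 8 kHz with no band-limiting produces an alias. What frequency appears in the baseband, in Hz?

Nyquist = 8,000/2 = 4,000 Hz; 12,542 Hz exceeds it.
Alias = |12,542 − 2×8,000| = |12,542 − 16,000| = 3,458 Hz.

3,458 Hz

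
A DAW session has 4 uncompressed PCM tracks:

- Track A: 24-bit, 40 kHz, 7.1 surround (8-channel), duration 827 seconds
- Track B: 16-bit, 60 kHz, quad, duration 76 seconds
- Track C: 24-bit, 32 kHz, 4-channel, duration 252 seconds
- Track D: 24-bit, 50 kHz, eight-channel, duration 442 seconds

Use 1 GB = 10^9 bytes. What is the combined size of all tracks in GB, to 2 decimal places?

1.46 GB

Track A: 40,000 × 827 × 3 × 8 = 793,920,000 bytes.
Track B: 60,000 × 76 × 2 × 4 = 36,480,000 bytes.
Track C: 32,000 × 252 × 3 × 4 = 96,768,000 bytes.
Track D: 50,000 × 442 × 3 × 8 = 530,400,000 bytes.
Total = 1,457,568,000 bytes = 1.46 GB.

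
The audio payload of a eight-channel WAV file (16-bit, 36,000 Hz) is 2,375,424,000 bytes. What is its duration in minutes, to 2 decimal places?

68.73 minutes

Byte rate = 36,000 × 2 × 8 = 576,000 bytes/s.
Duration = 2,375,424,000 / 576,000 = 4,124 s.
4,124 s / 60 = 68.73 minutes.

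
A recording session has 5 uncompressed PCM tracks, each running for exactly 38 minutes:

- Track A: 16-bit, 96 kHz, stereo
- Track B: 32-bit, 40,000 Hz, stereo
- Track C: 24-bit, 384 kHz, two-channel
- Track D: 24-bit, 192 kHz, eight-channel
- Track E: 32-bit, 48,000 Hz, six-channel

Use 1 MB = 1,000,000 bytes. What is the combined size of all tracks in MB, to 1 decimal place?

exactly 38 minutes = 2,280 s.
Track A: 96,000 × 2,280 × 2 × 2 = 875,520,000 bytes.
Track B: 40,000 × 2,280 × 4 × 2 = 729,600,000 bytes.
Track C: 384,000 × 2,280 × 3 × 2 = 5,253,120,000 bytes.
Track D: 192,000 × 2,280 × 3 × 8 = 10,506,240,000 bytes.
Track E: 48,000 × 2,280 × 4 × 6 = 2,626,560,000 bytes.
Total = 19,991,040,000 bytes = 19991.0 MB.

19991.0 MB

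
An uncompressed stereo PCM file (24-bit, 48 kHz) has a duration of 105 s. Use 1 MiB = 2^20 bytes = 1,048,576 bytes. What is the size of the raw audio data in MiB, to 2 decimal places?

Bytes = 48,000 samples/s × 105 s × 3 bytes/sample × 2 ch = 30,240,000 bytes.
30,240,000 / 1,048,576 = 28.84 MiB.

28.84 MiB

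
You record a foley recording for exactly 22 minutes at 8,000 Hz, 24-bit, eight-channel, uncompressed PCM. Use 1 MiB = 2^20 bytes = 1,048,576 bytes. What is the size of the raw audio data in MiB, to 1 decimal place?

Duration = exactly 22 minutes = 1,320 s.
Bytes = 8,000 samples/s × 1,320 s × 3 bytes/sample × 8 ch = 253,440,000 bytes.
253,440,000 / 1,048,576 = 241.7 MiB.

241.7 MiB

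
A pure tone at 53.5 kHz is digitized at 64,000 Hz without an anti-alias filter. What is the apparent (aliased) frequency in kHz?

10.5 kHz

Nyquist = 64,000/2 = 32,000 Hz; 53,500 Hz exceeds it.
Alias = |53,500 − 1×64,000| = |53,500 − 64,000| = 10,500 Hz = 10.5 kHz.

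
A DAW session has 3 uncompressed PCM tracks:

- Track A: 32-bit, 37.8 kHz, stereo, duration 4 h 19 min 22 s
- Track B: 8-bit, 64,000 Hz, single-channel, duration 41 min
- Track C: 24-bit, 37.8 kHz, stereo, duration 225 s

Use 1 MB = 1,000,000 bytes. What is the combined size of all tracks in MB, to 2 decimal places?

Track A: 4 h 19 min 22 s = 15,562 s; 37,800 × 15,562 × 4 × 2 = 4,705,948,800 bytes.
Track B: 41 min = 2,460 s; 64,000 × 2,460 × 1 × 1 = 157,440,000 bytes.
Track C: 37,800 × 225 × 3 × 2 = 51,030,000 bytes.
Total = 4,914,418,800 bytes = 4914.42 MB.

4914.42 MB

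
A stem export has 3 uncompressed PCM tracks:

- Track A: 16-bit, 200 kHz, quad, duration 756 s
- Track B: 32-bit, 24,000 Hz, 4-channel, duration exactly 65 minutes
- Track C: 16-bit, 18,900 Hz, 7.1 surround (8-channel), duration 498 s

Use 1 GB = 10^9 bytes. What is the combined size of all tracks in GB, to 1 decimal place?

2.9 GB

Track A: 200,000 × 756 × 2 × 4 = 1,209,600,000 bytes.
Track B: exactly 65 minutes = 3,900 s; 24,000 × 3,900 × 4 × 4 = 1,497,600,000 bytes.
Track C: 18,900 × 498 × 2 × 8 = 150,595,200 bytes.
Total = 2,857,795,200 bytes = 2.9 GB.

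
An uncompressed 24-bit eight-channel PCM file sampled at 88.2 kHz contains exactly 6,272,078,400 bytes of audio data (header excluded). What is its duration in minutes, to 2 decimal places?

Byte rate = 88,200 × 3 × 8 = 2,116,800 bytes/s.
Duration = 6,272,078,400 / 2,116,800 = 2,963 s.
2,963 s / 60 = 49.38 minutes.

49.38 minutes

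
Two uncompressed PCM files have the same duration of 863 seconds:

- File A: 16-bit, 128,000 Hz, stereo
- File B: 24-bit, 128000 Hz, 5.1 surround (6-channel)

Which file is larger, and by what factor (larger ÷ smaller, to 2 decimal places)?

File A: 128,000 × 2 × 2 = 512,000 bytes/s.
File B: 128,000 × 3 × 6 = 2,304,000 bytes/s.
File B is larger; ratio = 1,988,352,000 / 441,856,000 = 4.50.

File B, by a factor of 4.50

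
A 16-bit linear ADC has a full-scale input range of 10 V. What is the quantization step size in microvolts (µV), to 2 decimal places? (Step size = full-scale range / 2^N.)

10 V / 2^16 = 10 / 65,536 V = 152.59 µV.

152.59 µV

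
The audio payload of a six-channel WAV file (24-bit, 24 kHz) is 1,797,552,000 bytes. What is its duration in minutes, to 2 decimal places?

69.35 minutes

Byte rate = 24,000 × 3 × 6 = 432,000 bytes/s.
Duration = 1,797,552,000 / 432,000 = 4,161 s.
4,161 s / 60 = 69.35 minutes.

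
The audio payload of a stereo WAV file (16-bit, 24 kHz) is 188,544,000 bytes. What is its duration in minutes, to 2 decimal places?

32.73 minutes

Byte rate = 24,000 × 2 × 2 = 96,000 bytes/s.
Duration = 188,544,000 / 96,000 = 1,964 s.
1,964 s / 60 = 32.73 minutes.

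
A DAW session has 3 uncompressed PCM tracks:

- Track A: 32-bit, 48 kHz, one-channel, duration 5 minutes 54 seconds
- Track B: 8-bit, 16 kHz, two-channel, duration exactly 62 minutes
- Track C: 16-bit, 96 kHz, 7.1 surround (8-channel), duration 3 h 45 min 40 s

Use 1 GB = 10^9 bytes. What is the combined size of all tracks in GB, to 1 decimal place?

21.0 GB

Track A: 5 minutes 54 seconds = 354 s; 48,000 × 354 × 4 × 1 = 67,968,000 bytes.
Track B: exactly 62 minutes = 3,720 s; 16,000 × 3,720 × 1 × 2 = 119,040,000 bytes.
Track C: 3 h 45 min 40 s = 13,540 s; 96,000 × 13,540 × 2 × 8 = 20,797,440,000 bytes.
Total = 20,984,448,000 bytes = 21.0 GB.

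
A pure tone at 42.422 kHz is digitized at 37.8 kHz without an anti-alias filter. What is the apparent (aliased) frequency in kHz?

Nyquist = 37,800/2 = 18,900 Hz; 42,422 Hz exceeds it.
Alias = |42,422 − 1×37,800| = |42,422 − 37,800| = 4,622 Hz = 4.622 kHz.

4.622 kHz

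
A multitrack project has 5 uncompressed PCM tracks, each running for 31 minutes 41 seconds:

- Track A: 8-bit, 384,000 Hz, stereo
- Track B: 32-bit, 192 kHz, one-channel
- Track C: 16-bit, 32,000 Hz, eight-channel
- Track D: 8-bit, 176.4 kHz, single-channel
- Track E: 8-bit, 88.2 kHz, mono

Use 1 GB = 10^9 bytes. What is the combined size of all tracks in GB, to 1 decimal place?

31 minutes 41 seconds = 1,901 s.
Track A: 384,000 × 1,901 × 1 × 2 = 1,459,968,000 bytes.
Track B: 192,000 × 1,901 × 4 × 1 = 1,459,968,000 bytes.
Track C: 32,000 × 1,901 × 2 × 8 = 973,312,000 bytes.
Track D: 176,400 × 1,901 × 1 × 1 = 335,336,400 bytes.
Track E: 88,200 × 1,901 × 1 × 1 = 167,668,200 bytes.
Total = 4,396,252,600 bytes = 4.4 GB.

4.4 GB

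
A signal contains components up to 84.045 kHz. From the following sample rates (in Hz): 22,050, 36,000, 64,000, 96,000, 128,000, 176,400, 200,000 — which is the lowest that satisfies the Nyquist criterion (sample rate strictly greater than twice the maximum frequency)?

176,400 Hz

Need sample rate > 2 × 84,045 = 168,090 Hz.
Lowest listed rate above 168,090 Hz is 176,400 Hz.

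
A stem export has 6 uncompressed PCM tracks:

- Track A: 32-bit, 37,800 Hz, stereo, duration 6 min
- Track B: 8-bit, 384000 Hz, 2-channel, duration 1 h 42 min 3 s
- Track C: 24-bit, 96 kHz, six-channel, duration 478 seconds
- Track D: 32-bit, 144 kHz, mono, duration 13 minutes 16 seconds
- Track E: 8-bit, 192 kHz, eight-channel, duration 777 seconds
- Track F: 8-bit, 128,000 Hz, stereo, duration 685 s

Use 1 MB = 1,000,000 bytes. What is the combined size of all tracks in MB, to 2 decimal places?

Track A: 6 min = 360 s; 37,800 × 360 × 4 × 2 = 108,864,000 bytes.
Track B: 1 h 42 min 3 s = 6,123 s; 384,000 × 6,123 × 1 × 2 = 4,702,464,000 bytes.
Track C: 96,000 × 478 × 3 × 6 = 825,984,000 bytes.
Track D: 13 minutes 16 seconds = 796 s; 144,000 × 796 × 4 × 1 = 458,496,000 bytes.
Track E: 192,000 × 777 × 1 × 8 = 1,193,472,000 bytes.
Track F: 128,000 × 685 × 1 × 2 = 175,360,000 bytes.
Total = 7,464,640,000 bytes = 7464.64 MB.

7464.64 MB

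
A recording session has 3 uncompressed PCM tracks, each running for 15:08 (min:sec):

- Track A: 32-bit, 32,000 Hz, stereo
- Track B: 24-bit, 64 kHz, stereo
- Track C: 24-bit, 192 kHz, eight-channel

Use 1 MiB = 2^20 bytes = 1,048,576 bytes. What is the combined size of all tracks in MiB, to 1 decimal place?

4544.4 MiB

15:08 (min:sec) = 908 s.
Track A: 32,000 × 908 × 4 × 2 = 232,448,000 bytes.
Track B: 64,000 × 908 × 3 × 2 = 348,672,000 bytes.
Track C: 192,000 × 908 × 3 × 8 = 4,184,064,000 bytes.
Total = 4,765,184,000 bytes = 4544.4 MiB.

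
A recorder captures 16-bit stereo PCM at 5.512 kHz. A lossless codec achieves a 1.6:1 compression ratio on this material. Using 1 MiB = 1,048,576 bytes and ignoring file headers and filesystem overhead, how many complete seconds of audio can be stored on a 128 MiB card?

9,740 seconds

Uncompressed byte rate = 5,512 × 2 × 2 = 22,048 bytes/s.
After 1.6:1 compression, effective rate ≈ 13780 bytes/s.
Capacity = 128 × 1,048,576 = 134,217,728 bytes.
134,217,728 / effective rate ≈ 9740.04 s → 9,740 seconds.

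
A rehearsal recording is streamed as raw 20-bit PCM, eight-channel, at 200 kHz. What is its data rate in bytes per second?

4,000,000 bytes/s

Bit rate = 200,000 × 20 × 8 = 32,000,000 bits/s.
32,000,000 / 8 = 4,000,000 bytes/s.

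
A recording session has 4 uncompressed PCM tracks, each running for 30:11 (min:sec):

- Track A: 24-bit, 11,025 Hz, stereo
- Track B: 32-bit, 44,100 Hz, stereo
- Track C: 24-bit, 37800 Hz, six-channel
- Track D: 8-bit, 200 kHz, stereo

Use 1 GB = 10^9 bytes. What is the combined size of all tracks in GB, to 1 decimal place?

2.7 GB

30:11 (min:sec) = 1,811 s.
Track A: 11,025 × 1,811 × 3 × 2 = 119,797,650 bytes.
Track B: 44,100 × 1,811 × 4 × 2 = 638,920,800 bytes.
Track C: 37,800 × 1,811 × 3 × 6 = 1,232,204,400 bytes.
Track D: 200,000 × 1,811 × 1 × 2 = 724,400,000 bytes.
Total = 2,715,322,850 bytes = 2.7 GB.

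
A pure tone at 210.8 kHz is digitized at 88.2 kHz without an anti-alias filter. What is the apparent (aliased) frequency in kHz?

34.4 kHz

Nyquist = 88,200/2 = 44,100 Hz; 210,800 Hz exceeds it.
Alias = |210,800 − 2×88,200| = |210,800 − 176,400| = 34,400 Hz = 34.4 kHz.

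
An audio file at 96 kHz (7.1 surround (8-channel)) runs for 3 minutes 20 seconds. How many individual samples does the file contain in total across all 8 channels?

153,600,000 samples

3 minutes 20 seconds = 200 s.
96,000 × 200 s × 8 ch = 153,600,000 samples.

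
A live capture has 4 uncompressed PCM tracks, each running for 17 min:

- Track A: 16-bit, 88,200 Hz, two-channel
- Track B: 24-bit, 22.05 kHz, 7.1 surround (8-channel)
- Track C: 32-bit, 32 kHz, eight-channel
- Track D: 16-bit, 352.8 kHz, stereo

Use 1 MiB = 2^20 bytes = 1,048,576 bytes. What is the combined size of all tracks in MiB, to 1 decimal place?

3226.8 MiB

17 min = 1,020 s.
Track A: 88,200 × 1,020 × 2 × 2 = 359,856,000 bytes.
Track B: 22,050 × 1,020 × 3 × 8 = 539,784,000 bytes.
Track C: 32,000 × 1,020 × 4 × 8 = 1,044,480,000 bytes.
Track D: 352,800 × 1,020 × 2 × 2 = 1,439,424,000 bytes.
Total = 3,383,544,000 bytes = 3226.8 MiB.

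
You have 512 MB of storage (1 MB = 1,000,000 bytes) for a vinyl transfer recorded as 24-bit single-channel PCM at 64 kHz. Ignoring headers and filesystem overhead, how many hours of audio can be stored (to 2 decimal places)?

0.74 hours

Uncompressed byte rate = 64,000 × 3 × 1 = 192,000 bytes/s.
Capacity = 512 × 1,000,000 = 512,000,000 bytes.
512,000,000 / 192,000 ≈ 2666.67 s → 0.74 hours.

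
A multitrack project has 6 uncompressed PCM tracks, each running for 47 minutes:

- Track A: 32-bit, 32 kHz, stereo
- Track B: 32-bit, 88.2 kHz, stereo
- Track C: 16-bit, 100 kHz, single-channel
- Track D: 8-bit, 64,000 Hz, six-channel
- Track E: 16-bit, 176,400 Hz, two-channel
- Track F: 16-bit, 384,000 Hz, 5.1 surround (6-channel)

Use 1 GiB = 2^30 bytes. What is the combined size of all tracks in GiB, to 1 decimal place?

18.0 GiB

47 minutes = 2,820 s.
Track A: 32,000 × 2,820 × 4 × 2 = 721,920,000 bytes.
Track B: 88,200 × 2,820 × 4 × 2 = 1,989,792,000 bytes.
Track C: 100,000 × 2,820 × 2 × 1 = 564,000,000 bytes.
Track D: 64,000 × 2,820 × 1 × 6 = 1,082,880,000 bytes.
Track E: 176,400 × 2,820 × 2 × 2 = 1,989,792,000 bytes.
Track F: 384,000 × 2,820 × 2 × 6 = 12,994,560,000 bytes.
Total = 19,342,944,000 bytes = 18.0 GiB.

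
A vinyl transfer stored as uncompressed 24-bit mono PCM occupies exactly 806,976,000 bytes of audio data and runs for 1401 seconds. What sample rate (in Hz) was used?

Bytes = sample_rate × seconds × bytes_per_sample × channels.
sample_rate = 806,976,000 / (1,401 × 3 × 1) = 806,976,000 / 4,203 = 192,000 Hz.

192,000 Hz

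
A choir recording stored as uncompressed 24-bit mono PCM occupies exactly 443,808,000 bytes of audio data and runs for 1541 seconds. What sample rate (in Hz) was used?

96,000 Hz

Bytes = sample_rate × seconds × bytes_per_sample × channels.
sample_rate = 443,808,000 / (1,541 × 3 × 1) = 443,808,000 / 4,623 = 96,000 Hz.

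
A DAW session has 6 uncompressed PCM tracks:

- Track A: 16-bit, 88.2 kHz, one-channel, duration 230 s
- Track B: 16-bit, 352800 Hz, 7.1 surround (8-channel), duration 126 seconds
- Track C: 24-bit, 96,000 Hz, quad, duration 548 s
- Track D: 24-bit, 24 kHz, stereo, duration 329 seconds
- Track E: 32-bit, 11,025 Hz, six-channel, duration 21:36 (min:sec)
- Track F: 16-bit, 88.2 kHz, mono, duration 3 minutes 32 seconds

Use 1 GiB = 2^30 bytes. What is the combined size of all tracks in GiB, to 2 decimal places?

Track A: 88,200 × 230 × 2 × 1 = 40,572,000 bytes.
Track B: 352,800 × 126 × 2 × 8 = 711,244,800 bytes.
Track C: 96,000 × 548 × 3 × 4 = 631,296,000 bytes.
Track D: 24,000 × 329 × 3 × 2 = 47,376,000 bytes.
Track E: 21:36 (min:sec) = 1,296 s; 11,025 × 1,296 × 4 × 6 = 342,921,600 bytes.
Track F: 3 minutes 32 seconds = 212 s; 88,200 × 212 × 2 × 1 = 37,396,800 bytes.
Total = 1,810,807,200 bytes = 1.69 GiB.

1.69 GiB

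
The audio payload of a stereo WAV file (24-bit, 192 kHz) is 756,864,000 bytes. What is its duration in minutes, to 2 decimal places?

10.95 minutes

Byte rate = 192,000 × 3 × 2 = 1,152,000 bytes/s.
Duration = 756,864,000 / 1,152,000 = 657 s.
657 s / 60 = 10.95 minutes.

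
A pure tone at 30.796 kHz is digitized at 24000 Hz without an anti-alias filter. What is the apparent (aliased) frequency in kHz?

Nyquist = 24,000/2 = 12,000 Hz; 30,796 Hz exceeds it.
Alias = |30,796 − 1×24,000| = |30,796 − 24,000| = 6,796 Hz = 6.796 kHz.

6.796 kHz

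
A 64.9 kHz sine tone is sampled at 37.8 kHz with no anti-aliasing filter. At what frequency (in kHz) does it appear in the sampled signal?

Nyquist = 37,800/2 = 18,900 Hz; 64,900 Hz exceeds it.
Alias = |64,900 − 2×37,800| = |64,900 − 75,600| = 10,700 Hz = 10.7 kHz.

10.7 kHz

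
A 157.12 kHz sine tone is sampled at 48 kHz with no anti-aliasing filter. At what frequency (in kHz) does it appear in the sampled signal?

Nyquist = 48,000/2 = 24,000 Hz; 157,120 Hz exceeds it.
Alias = |157,120 − 3×48,000| = |157,120 − 144,000| = 13,120 Hz = 13.12 kHz.

13.12 kHz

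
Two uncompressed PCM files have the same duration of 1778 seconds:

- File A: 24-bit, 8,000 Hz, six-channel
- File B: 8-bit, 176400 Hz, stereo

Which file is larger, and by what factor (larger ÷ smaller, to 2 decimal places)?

File B, by a factor of 2.45

File A: 8,000 × 3 × 6 = 144,000 bytes/s.
File B: 176,400 × 1 × 2 = 352,800 bytes/s.
File B is larger; ratio = 627,278,400 / 256,032,000 = 2.45.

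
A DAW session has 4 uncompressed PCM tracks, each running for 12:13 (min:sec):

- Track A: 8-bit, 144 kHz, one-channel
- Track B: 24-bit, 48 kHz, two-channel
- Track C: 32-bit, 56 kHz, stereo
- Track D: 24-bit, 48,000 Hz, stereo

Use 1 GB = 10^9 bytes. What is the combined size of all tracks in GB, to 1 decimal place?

12:13 (min:sec) = 733 s.
Track A: 144,000 × 733 × 1 × 1 = 105,552,000 bytes.
Track B: 48,000 × 733 × 3 × 2 = 211,104,000 bytes.
Track C: 56,000 × 733 × 4 × 2 = 328,384,000 bytes.
Track D: 48,000 × 733 × 3 × 2 = 211,104,000 bytes.
Total = 856,144,000 bytes = 0.9 GB.

0.9 GB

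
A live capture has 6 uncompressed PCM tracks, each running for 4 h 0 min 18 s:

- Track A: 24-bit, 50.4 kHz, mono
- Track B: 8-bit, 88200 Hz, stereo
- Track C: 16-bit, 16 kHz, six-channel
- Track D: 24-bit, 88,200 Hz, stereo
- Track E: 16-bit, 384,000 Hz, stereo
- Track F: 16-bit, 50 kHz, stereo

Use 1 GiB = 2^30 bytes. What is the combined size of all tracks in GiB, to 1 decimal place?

37.4 GiB

4 h 0 min 18 s = 14,418 s.
Track A: 50,400 × 14,418 × 3 × 1 = 2,180,001,600 bytes.
Track B: 88,200 × 14,418 × 1 × 2 = 2,543,335,200 bytes.
Track C: 16,000 × 14,418 × 2 × 6 = 2,768,256,000 bytes.
Track D: 88,200 × 14,418 × 3 × 2 = 7,630,005,600 bytes.
Track E: 384,000 × 14,418 × 2 × 2 = 22,146,048,000 bytes.
Track F: 50,000 × 14,418 × 2 × 2 = 2,883,600,000 bytes.
Total = 40,151,246,400 bytes = 37.4 GiB.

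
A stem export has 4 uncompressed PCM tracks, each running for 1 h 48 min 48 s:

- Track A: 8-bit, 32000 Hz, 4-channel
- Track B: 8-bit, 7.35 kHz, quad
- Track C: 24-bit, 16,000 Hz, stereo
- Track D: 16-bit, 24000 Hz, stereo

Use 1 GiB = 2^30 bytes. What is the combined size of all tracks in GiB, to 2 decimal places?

1 h 48 min 48 s = 6,528 s.
Track A: 32,000 × 6,528 × 1 × 4 = 835,584,000 bytes.
Track B: 7,350 × 6,528 × 1 × 4 = 191,923,200 bytes.
Track C: 16,000 × 6,528 × 3 × 2 = 626,688,000 bytes.
Track D: 24,000 × 6,528 × 2 × 2 = 626,688,000 bytes.
Total = 2,280,883,200 bytes = 2.12 GiB.

2.12 GiB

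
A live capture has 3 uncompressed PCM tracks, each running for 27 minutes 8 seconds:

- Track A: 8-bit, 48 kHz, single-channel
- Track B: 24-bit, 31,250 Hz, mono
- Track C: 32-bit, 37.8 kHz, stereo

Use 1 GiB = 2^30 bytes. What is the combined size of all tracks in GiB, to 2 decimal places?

27 minutes 8 seconds = 1,628 s.
Track A: 48,000 × 1,628 × 1 × 1 = 78,144,000 bytes.
Track B: 31,250 × 1,628 × 3 × 1 = 152,625,000 bytes.
Track C: 37,800 × 1,628 × 4 × 2 = 492,307,200 bytes.
Total = 723,076,200 bytes = 0.67 GiB.

0.67 GiB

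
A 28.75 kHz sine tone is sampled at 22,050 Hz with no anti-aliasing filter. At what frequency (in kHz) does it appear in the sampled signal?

6.7 kHz

Nyquist = 22,050/2 = 11,025 Hz; 28,750 Hz exceeds it.
Alias = |28,750 − 1×22,050| = |28,750 − 22,050| = 6,700 Hz = 6.7 kHz.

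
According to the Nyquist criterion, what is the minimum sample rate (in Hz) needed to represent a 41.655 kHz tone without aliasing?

Minimum sample rate = 2 × 41,655 Hz = 83,310 Hz.

83,310 Hz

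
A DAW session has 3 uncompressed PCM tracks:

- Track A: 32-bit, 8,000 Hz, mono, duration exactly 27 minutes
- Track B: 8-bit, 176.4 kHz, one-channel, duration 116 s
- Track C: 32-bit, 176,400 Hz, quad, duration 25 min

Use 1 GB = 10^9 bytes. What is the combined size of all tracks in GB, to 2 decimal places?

4.31 GB

Track A: exactly 27 minutes = 1,620 s; 8,000 × 1,620 × 4 × 1 = 51,840,000 bytes.
Track B: 176,400 × 116 × 1 × 1 = 20,462,400 bytes.
Track C: 25 min = 1,500 s; 176,400 × 1,500 × 4 × 4 = 4,233,600,000 bytes.
Total = 4,305,902,400 bytes = 4.31 GB.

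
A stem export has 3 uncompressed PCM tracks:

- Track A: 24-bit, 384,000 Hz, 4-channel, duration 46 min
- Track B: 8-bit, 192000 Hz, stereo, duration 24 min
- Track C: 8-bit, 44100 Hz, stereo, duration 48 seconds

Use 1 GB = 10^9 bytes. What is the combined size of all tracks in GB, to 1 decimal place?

Track A: 46 min = 2,760 s; 384,000 × 2,760 × 3 × 4 = 12,718,080,000 bytes.
Track B: 24 min = 1,440 s; 192,000 × 1,440 × 1 × 2 = 552,960,000 bytes.
Track C: 44,100 × 48 × 1 × 2 = 4,233,600 bytes.
Total = 13,275,273,600 bytes = 13.3 GB.

13.3 GB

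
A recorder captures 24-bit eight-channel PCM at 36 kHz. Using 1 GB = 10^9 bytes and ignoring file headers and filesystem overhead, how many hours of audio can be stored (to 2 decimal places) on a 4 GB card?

1.29 hours

Uncompressed byte rate = 36,000 × 3 × 8 = 864,000 bytes/s.
Capacity = 4 × 1,000,000,000 = 4,000,000,000 bytes.
4,000,000,000 / 864,000 ≈ 4629.63 s → 1.29 hours.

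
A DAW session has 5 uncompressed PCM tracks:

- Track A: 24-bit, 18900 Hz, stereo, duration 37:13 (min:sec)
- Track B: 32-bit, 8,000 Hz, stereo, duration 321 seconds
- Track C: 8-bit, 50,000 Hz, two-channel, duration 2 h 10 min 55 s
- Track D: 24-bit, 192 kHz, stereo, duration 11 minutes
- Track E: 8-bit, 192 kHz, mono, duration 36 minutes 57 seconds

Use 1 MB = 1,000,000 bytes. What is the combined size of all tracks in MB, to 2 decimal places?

2245.25 MB

Track A: 37:13 (min:sec) = 2,233 s; 18,900 × 2,233 × 3 × 2 = 253,222,200 bytes.
Track B: 8,000 × 321 × 4 × 2 = 20,544,000 bytes.
Track C: 2 h 10 min 55 s = 7,855 s; 50,000 × 7,855 × 1 × 2 = 785,500,000 bytes.
Track D: 11 minutes = 660 s; 192,000 × 660 × 3 × 2 = 760,320,000 bytes.
Track E: 36 minutes 57 seconds = 2,217 s; 192,000 × 2,217 × 1 × 1 = 425,664,000 bytes.
Total = 2,245,250,200 bytes = 2245.25 MB.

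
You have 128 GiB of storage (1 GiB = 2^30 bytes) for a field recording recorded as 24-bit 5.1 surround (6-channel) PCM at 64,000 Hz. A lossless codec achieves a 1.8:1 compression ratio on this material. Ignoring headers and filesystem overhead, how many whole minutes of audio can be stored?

3,579 minutes

Uncompressed byte rate = 64,000 × 3 × 6 = 1,152,000 bytes/s.
After 1.8:1 compression, effective rate ≈ 640000 bytes/s.
Capacity = 128 × 1,073,741,824 = 137,438,953,472 bytes.
137,438,953,472 / effective rate ≈ 214748.36 s → 3,579 minutes.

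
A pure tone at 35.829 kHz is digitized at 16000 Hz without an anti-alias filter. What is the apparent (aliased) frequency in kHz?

Nyquist = 16,000/2 = 8,000 Hz; 35,829 Hz exceeds it.
Alias = |35,829 − 2×16,000| = |35,829 − 32,000| = 3,829 Hz = 3.829 kHz.

3.829 kHz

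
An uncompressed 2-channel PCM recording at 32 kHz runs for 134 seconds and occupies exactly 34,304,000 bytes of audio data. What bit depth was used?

Bytes per sample = 34,304,000 / (32,000 × 134 × 2) = 34,304,000 / 8,576,000 = 4.
Bit depth = 4 × 8 = 32 bits.

32 bits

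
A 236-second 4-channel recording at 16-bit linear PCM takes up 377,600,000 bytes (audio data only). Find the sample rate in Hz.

Bytes = sample_rate × seconds × bytes_per_sample × channels.
sample_rate = 377,600,000 / (236 × 2 × 4) = 377,600,000 / 1,888 = 200,000 Hz.

200,000 Hz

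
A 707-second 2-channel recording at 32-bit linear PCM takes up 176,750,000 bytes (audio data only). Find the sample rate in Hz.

31,250 Hz

Bytes = sample_rate × seconds × bytes_per_sample × channels.
sample_rate = 176,750,000 / (707 × 4 × 2) = 176,750,000 / 5,656 = 31,250 Hz.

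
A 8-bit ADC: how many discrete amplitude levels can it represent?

2^8 = 256.

256 levels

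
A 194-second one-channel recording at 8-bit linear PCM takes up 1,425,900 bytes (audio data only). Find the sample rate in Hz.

7,350 Hz

Bytes = sample_rate × seconds × bytes_per_sample × channels.
sample_rate = 1,425,900 / (194 × 1 × 1) = 1,425,900 / 194 = 7,350 Hz.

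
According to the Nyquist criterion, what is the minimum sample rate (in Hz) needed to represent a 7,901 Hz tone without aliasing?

15,802 Hz

Minimum sample rate = 2 × 7,901 Hz = 15,802 Hz.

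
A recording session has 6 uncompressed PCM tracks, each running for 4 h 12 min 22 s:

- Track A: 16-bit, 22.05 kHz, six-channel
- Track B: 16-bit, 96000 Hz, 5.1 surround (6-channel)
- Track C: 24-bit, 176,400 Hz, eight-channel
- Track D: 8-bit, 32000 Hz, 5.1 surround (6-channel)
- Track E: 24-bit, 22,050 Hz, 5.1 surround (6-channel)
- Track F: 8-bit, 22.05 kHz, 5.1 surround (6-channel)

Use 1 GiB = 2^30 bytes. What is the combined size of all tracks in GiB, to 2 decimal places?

4 h 12 min 22 s = 15,142 s.
Track A: 22,050 × 15,142 × 2 × 6 = 4,006,573,200 bytes.
Track B: 96,000 × 15,142 × 2 × 6 = 17,443,584,000 bytes.
Track C: 176,400 × 15,142 × 3 × 8 = 64,105,171,200 bytes.
Track D: 32,000 × 15,142 × 1 × 6 = 2,907,264,000 bytes.
Track E: 22,050 × 15,142 × 3 × 6 = 6,009,859,800 bytes.
Track F: 22,050 × 15,142 × 1 × 6 = 2,003,286,600 bytes.
Total = 96,475,738,800 bytes = 89.85 GiB.

89.85 GiB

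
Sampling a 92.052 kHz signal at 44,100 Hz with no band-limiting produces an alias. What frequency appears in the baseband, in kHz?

3.852 kHz

Nyquist = 44,100/2 = 22,050 Hz; 92,052 Hz exceeds it.
Alias = |92,052 − 2×44,100| = |92,052 − 88,200| = 3,852 Hz = 3.852 kHz.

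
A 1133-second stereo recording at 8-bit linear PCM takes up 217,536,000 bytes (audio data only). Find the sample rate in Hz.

96,000 Hz

Bytes = sample_rate × seconds × bytes_per_sample × channels.
sample_rate = 217,536,000 / (1,133 × 1 × 2) = 217,536,000 / 2,266 = 96,000 Hz.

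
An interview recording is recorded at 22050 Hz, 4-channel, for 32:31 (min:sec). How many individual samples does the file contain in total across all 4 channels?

32:31 (min:sec) = 1,951 s.
22,050 × 1,951 s × 4 ch = 172,078,200 samples.

172,078,200 samples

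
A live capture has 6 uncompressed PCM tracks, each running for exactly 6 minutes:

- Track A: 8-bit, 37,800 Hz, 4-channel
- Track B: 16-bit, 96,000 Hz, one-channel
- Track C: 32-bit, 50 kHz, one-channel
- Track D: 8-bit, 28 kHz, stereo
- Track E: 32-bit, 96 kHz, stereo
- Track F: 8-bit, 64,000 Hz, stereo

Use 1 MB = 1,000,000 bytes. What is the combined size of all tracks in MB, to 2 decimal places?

exactly 6 minutes = 360 s.
Track A: 37,800 × 360 × 1 × 4 = 54,432,000 bytes.
Track B: 96,000 × 360 × 2 × 1 = 69,120,000 bytes.
Track C: 50,000 × 360 × 4 × 1 = 72,000,000 bytes.
Track D: 28,000 × 360 × 1 × 2 = 20,160,000 bytes.
Track E: 96,000 × 360 × 4 × 2 = 276,480,000 bytes.
Track F: 64,000 × 360 × 1 × 2 = 46,080,000 bytes.
Total = 538,272,000 bytes = 538.27 MB.

538.27 MB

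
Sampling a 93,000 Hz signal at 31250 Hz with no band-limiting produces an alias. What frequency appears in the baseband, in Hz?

750 Hz

Nyquist = 31,250/2 = 15,625 Hz; 93,000 Hz exceeds it.
Alias = |93,000 − 3×31,250| = |93,000 − 93,750| = 750 Hz.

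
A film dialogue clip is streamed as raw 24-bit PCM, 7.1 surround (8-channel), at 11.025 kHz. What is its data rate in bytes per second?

Bit rate = 11,025 × 24 × 8 = 2,116,800 bits/s.
2,116,800 / 8 = 264,600 bytes/s.

264,600 bytes/s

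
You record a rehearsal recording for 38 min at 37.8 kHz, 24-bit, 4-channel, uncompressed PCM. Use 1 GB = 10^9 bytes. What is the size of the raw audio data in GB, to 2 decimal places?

1.03 GB

Duration = 38 min = 2,280 s.
Bytes = 37,800 samples/s × 2,280 s × 3 bytes/sample × 4 ch = 1,034,208,000 bytes.
1,034,208,000 / 1,000,000,000 = 1.03 GB.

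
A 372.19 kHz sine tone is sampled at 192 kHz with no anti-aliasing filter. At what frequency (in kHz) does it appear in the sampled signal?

Nyquist = 192,000/2 = 96,000 Hz; 372,190 Hz exceeds it.
Alias = |372,190 − 2×192,000| = |372,190 − 384,000| = 11,810 Hz = 11.81 kHz.

11.81 kHz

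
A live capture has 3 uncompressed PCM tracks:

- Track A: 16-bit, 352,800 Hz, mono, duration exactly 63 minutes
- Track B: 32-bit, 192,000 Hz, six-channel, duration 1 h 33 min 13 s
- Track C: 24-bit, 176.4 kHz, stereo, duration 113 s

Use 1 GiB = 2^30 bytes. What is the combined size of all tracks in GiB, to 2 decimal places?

26.60 GiB

Track A: exactly 63 minutes = 3,780 s; 352,800 × 3,780 × 2 × 1 = 2,667,168,000 bytes.
Track B: 1 h 33 min 13 s = 5,593 s; 192,000 × 5,593 × 4 × 6 = 25,772,544,000 bytes.
Track C: 176,400 × 113 × 3 × 2 = 119,599,200 bytes.
Total = 28,559,311,200 bytes = 26.60 GiB.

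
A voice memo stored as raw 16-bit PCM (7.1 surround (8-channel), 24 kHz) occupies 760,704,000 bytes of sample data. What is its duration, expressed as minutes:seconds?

Byte rate = 24,000 × 2 × 8 = 384,000 bytes/s.
Duration = 760,704,000 / 384,000 = 1,981 s.
1,981 s = 33:01.

33:01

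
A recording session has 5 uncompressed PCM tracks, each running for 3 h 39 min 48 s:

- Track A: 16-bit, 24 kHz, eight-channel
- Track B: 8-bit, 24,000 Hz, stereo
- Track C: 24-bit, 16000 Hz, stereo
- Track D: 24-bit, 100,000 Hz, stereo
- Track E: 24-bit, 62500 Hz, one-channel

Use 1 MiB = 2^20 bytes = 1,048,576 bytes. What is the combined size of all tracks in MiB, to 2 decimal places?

16545.12 MiB

3 h 39 min 48 s = 13,188 s.
Track A: 24,000 × 13,188 × 2 × 8 = 5,064,192,000 bytes.
Track B: 24,000 × 13,188 × 1 × 2 = 633,024,000 bytes.
Track C: 16,000 × 13,188 × 3 × 2 = 1,266,048,000 bytes.
Track D: 100,000 × 13,188 × 3 × 2 = 7,912,800,000 bytes.
Track E: 62,500 × 13,188 × 3 × 1 = 2,472,750,000 bytes.
Total = 17,348,814,000 bytes = 16545.12 MiB.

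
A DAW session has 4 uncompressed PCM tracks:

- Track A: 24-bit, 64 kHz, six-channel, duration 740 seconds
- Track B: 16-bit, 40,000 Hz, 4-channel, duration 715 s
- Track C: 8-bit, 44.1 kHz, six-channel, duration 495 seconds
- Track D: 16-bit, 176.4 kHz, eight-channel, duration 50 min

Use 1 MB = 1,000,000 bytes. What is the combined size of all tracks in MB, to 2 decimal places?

9679.46 MB

Track A: 64,000 × 740 × 3 × 6 = 852,480,000 bytes.
Track B: 40,000 × 715 × 2 × 4 = 228,800,000 bytes.
Track C: 44,100 × 495 × 1 × 6 = 130,977,000 bytes.
Track D: 50 min = 3,000 s; 176,400 × 3,000 × 2 × 8 = 8,467,200,000 bytes.
Total = 9,679,457,000 bytes = 9679.46 MB.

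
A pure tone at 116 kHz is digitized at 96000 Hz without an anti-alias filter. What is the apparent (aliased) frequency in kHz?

20 kHz

Nyquist = 96,000/2 = 48,000 Hz; 116,000 Hz exceeds it.
Alias = |116,000 − 1×96,000| = |116,000 − 96,000| = 20,000 Hz = 20 kHz.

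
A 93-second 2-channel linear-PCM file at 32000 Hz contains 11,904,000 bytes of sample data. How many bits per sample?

Bytes per sample = 11,904,000 / (32,000 × 93 × 2) = 11,904,000 / 5,952,000 = 2.
Bit depth = 2 × 8 = 16 bits.

16 bits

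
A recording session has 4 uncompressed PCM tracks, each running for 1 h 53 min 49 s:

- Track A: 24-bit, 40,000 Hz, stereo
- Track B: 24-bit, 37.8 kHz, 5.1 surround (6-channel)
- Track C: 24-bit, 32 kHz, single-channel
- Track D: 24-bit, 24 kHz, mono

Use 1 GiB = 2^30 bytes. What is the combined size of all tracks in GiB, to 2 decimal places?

6.92 GiB

1 h 53 min 49 s = 6,829 s.
Track A: 40,000 × 6,829 × 3 × 2 = 1,638,960,000 bytes.
Track B: 37,800 × 6,829 × 3 × 6 = 4,646,451,600 bytes.
Track C: 32,000 × 6,829 × 3 × 1 = 655,584,000 bytes.
Track D: 24,000 × 6,829 × 3 × 1 = 491,688,000 bytes.
Total = 7,432,683,600 bytes = 6.92 GiB.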